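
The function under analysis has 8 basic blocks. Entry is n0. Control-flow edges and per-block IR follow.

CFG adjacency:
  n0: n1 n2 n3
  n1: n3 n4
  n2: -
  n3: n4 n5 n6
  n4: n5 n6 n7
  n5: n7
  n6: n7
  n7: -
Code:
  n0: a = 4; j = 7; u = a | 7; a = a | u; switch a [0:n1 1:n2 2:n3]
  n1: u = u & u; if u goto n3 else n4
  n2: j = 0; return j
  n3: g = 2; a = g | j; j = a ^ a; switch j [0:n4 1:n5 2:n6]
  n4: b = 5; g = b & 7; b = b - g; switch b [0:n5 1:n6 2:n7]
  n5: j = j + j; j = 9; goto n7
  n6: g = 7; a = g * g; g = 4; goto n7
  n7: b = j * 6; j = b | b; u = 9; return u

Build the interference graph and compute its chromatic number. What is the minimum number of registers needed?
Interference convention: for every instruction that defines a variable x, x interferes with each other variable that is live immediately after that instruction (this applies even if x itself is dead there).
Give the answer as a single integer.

Block summaries:
  n0: {a,j,u} / ∅
  n1: {u} / {u}
  n2: {j} / ∅
  n3: {a,g,j} / {j}
  n4: {b,g} / ∅
  n5: {j} / {j}
  n6: {a,g} / ∅
  n7: {b,j,u} / {j}

Liveness:
  n0: in=∅ out={j,u}
  n1: in={j,u} out={j}
  n2: in=∅ out=∅
  n3: in={j} out={j}
  n4: in={j} out={j}
  n5: in={j} out={j}
  n6: in={j} out={j}
  n7: in={j} out=∅

Interfere edges:
  a↔{j,u}
  b↔{g,j}
  g↔{b,j}
  j↔{a,b,g,u}
  u↔{a,j}

Colouring:
  {a,j,u} pairwise interfere (3-clique) ⇒ χ ≥ 3
  assign a→R1 b→R1 g→R2 j→R0 u→R2 — no edge inside a register ⇒ χ ≤ 3
  χ = 3

Answer: 3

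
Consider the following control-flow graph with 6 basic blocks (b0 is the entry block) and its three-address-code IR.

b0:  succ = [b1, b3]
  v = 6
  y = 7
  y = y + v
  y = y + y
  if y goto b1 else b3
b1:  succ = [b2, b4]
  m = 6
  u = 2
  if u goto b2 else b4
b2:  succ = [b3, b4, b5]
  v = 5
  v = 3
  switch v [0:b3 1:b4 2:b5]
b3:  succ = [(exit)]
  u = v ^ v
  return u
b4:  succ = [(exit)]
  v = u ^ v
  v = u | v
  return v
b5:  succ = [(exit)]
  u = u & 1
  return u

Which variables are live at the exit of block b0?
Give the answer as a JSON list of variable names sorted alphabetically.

Block summaries:
  b0 def {v,y} use ∅
  b1 def {m,u} use ∅
  b2 def {v} use ∅
  b3 def {u} use {v}
  b4 def {v} use {u,v}
  b5 def {u} use {u}

Liveness:
  b0: in=∅ out={v}
  b1: in={v} out={u,v}
  b2: in={u} out={u,v}
  b3: in={v} out=∅
  b4: in={u,v} out=∅
  b5: in={u} out=∅

live-out(b0) = ["v"]

Answer: ["v"]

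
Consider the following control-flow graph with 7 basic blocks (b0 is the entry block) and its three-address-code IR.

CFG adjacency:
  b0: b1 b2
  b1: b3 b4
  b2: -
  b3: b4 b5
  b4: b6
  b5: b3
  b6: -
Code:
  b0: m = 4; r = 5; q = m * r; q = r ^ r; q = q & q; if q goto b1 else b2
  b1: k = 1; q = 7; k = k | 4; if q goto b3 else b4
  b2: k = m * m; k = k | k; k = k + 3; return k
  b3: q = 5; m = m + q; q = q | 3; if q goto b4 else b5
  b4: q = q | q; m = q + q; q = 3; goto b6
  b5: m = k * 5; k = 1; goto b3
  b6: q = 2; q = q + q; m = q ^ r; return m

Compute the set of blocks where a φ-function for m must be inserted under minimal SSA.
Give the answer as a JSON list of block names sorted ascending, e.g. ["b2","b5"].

idom tree: b1←b0 b2←b0 b3←b1 b4←b1 b5←b3 b6←b4
Dom∩ at merges:
  b3: preds {b1,b5}: {b0,b1} ∩ {b0,b1,b3,b5} = {b0,b1}; idom=b1
  b4: preds {b1,b3}: {b0,b1} ∩ {b0,b1,b3} = {b0,b1}; idom=b1

DF walk-up:
  b3←b1: walk · to b1
  b3←b5: walk b5→b3 to b1
  b4←b1: walk · to b1
  b4←b3: walk b3 to b1
  b0 → ∅
  b1 → ∅
  b2 → ∅
  b3 → {b3,b4}
  b4 → ∅
  b5 → {b3}
  b6 → ∅

φ for m: defs {b0,b3,b4,b5,b6}
  DF⁺ = {b3,b4}

Answer: ["b3", "b4"]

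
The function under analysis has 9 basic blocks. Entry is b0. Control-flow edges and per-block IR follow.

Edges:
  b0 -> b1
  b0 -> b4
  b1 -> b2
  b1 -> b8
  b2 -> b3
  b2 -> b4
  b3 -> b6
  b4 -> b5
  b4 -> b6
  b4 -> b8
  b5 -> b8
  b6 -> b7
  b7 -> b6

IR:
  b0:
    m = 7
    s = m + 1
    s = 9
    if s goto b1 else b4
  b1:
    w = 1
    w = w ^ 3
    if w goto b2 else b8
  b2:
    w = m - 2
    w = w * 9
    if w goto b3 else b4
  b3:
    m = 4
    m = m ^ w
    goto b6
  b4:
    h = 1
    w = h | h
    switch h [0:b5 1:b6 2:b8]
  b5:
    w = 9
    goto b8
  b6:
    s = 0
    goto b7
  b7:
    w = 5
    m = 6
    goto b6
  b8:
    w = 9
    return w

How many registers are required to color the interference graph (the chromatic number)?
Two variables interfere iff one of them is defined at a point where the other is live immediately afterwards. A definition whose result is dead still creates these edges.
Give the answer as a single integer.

Answer: 2

Analysis:
def/use:
  b0: def={m,s} ue=∅
  b1: def={w} ue=∅
  b2: def={w} ue={m}
  b3: def={m} ue={w}
  b4: def={h,w} ue=∅
  b5: def={w} ue=∅
  b6: def={s} ue=∅
  b7: def={m,w} ue=∅
  b8: def={w} ue=∅

Liveness:
  b0: in=∅ out={m}
  b1: in={m} out={m}
  b2: in={m} out={w}
  b3: in={w} out=∅
  b4: in=∅ out=∅
  b5: in=∅ out=∅
  b6: in=∅ out=∅
  b7: in=∅ out=∅
  b8: in=∅ out=∅

Conflict graph:
  h↔{w}
  m↔{s,w}
  s↔{m}
  w↔{h,m}

Colouring:
  clique {h,w} ⇒ need ≥ 2
  2-colouring: c0={h,m}  c1={s,w}
  χ = 2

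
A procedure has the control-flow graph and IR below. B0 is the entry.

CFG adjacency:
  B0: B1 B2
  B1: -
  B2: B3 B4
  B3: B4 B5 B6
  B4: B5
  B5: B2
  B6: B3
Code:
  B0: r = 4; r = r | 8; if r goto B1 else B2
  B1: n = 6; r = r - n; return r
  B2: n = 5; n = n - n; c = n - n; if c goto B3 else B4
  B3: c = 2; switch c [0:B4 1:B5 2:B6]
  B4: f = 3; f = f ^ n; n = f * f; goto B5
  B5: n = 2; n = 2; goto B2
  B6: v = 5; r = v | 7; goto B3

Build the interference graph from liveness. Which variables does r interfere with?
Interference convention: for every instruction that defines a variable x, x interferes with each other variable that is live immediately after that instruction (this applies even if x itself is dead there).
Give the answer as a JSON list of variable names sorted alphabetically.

Answer: ["n"]

Derivation:
Per-block:
  B0: {r} / ∅
  B1: {n,r} / {r}
  B2: {c,n} / ∅
  B3: {c} / ∅
  B4: {f,n} / {n}
  B5: {n} / ∅
  B6: {r,v} / ∅

Live sets:
  live B0: ∅→{r}
  live B1: {r}→∅
  live B2: ∅→{n}
  live B3: {n}→{n}
  live B4: {n}→∅
  live B5: ∅→∅
  live B6: {n}→{n}

Conflict graph:
  c↔{n}
  f↔{n}
  n↔{c,f,r,v}
  r↔{n}
  v↔{n}

N(r) = ["n"]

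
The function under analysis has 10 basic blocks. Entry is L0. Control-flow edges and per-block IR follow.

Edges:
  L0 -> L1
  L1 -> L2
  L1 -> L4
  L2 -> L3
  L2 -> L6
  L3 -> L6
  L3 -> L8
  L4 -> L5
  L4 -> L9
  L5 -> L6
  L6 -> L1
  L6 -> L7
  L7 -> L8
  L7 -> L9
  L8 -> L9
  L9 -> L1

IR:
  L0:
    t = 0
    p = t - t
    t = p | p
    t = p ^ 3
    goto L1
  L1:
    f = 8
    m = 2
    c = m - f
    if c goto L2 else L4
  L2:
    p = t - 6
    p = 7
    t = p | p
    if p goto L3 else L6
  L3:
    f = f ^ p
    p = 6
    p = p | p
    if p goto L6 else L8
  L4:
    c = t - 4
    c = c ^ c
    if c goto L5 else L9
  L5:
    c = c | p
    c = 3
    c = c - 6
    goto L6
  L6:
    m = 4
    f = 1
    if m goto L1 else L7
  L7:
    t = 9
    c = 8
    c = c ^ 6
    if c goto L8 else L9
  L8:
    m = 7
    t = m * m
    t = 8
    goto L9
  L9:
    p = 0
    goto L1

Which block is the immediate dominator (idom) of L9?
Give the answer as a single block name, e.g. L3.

Answer: L1

Analysis:
idom tree: L1←L0 L2←L1 L3←L2 L4←L1 L5←L4 L6←L1 L7←L6 L8←L1 L9←L1
Dom∩ at merges:
  L1: preds {L0,L6,L9}: {L0} ∩ {L0,L1,L6} ∩ {L0,L1,L9} = {L0}; idom=L0
  L6: preds {L2,L3,L5}: {L0,L1,L2} ∩ {L0,L1,L2,L3} ∩ {L0,L1,L4,L5} = {L0,L1}; idom=L1
  L8: preds {L3,L7}: {L0,L1,L2,L3} ∩ {L0,L1,L6,L7} = {L0,L1}; idom=L1
  L9: preds {L4,L7,L8}: {L0,L1,L4} ∩ {L0,L1,L6,L7} ∩ {L0,L1,L8} = {L0,L1}; idom=L1

idom(L9) = L1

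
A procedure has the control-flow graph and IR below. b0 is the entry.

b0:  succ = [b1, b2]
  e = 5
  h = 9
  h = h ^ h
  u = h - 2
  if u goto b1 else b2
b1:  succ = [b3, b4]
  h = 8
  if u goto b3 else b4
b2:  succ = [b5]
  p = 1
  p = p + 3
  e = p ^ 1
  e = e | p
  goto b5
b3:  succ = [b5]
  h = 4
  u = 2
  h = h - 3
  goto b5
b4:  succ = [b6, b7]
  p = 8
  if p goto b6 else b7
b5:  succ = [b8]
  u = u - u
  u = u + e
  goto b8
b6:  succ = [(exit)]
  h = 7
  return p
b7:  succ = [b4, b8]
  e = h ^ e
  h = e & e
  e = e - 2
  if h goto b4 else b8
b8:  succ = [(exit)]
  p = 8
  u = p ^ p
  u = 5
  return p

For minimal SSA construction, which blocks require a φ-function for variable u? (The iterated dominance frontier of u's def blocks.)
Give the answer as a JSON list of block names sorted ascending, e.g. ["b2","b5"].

Answer: ["b5", "b8"]

Analysis:
idom tree: b1←b0 b2←b0 b3←b1 b4←b1 b5←b0 b6←b4 b7←b4 b8←b0
Dom∩ at merges:
  b4: preds {b1,b7}: {b0,b1} ∩ {b0,b1,b4,b7} = {b0,b1}; idom=b1
  b5: preds {b2,b3}: {b0,b2} ∩ {b0,b1,b3} = {b0}; idom=b0
  b8: preds {b5,b7}: {b0,b5} ∩ {b0,b1,b4,b7} = {b0}; idom=b0

DF walk-up:
  b4←b1: walk · to b1
  b4←b7: walk b7→b4 to b1
  b5←b2: walk b2 to b0
  b5←b3: walk b3→b1 to b0
  b8←b5: walk b5 to b0
  b8←b7: walk b7→b4→b1 to b0
  b0: DF=∅
  b1: DF={b5,b8}
  b2: DF={b5}
  b3: DF={b5}
  b4: DF={b4,b8}
  b5: DF={b8}
  b6: DF=∅
  b7: DF={b4,b8}
  b8: DF=∅

φ for u: defs {b0,b3,b5,b8}
  DF⁺ = {b5,b8}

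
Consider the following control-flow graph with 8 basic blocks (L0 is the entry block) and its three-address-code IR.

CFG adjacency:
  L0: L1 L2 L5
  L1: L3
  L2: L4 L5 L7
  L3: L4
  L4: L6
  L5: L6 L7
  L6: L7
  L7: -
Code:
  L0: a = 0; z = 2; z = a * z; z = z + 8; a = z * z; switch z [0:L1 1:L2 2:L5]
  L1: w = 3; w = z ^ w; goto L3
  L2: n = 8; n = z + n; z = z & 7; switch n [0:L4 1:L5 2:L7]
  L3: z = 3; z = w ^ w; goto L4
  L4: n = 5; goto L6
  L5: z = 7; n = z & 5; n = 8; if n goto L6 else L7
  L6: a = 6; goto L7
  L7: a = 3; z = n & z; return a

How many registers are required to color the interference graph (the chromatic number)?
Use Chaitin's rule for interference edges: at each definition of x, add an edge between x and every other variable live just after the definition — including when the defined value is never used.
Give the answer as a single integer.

Answer: 3

Derivation:
def/use:
  L0 def {a,z} use ∅
  L1 def {w} use {z}
  L2 def {n,z} use {z}
  L3 def {z} use {w}
  L4 def {n} use ∅
  L5 def {n,z} use ∅
  L6 def {a} use ∅
  L7 def {a,z} use {n,z}

Backward fixpoint:
  live L0: ∅→{z}
  live L1: {z}→{w}
  live L2: {z}→{n,z}
  live L3: {w}→{z}
  live L4: {z}→{n,z}
  live L5: ∅→{n,z}
  live L6: {n,z}→{n,z}
  live L7: {n,z}→∅

Conflict graph:
  a — {n,z}
  n — {a,z}
  w — {z}
  z — {a,n,w}

Registers:
  lower bound: {a,n,z} mutually conflict ⇒ χ ≥ 3
  3-colouring: R0={z}  R1={a,w}  R2={n}
  χ = 3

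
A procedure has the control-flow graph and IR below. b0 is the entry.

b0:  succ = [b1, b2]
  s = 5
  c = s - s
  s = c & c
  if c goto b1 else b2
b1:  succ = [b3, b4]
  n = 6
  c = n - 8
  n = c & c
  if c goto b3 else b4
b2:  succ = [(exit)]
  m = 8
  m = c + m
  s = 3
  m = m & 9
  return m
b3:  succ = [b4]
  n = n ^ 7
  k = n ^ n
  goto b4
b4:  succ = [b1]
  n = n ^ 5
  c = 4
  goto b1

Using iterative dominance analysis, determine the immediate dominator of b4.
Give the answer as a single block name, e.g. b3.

idom tree: b1←b0 b2←b0 b3←b1 b4←b1
Dom∩ at merges:
  b1: preds {b0,b4}: {b0} ∩ {b0,b1,b4} = {b0}; idom=b0
  b4: preds {b1,b3}: {b0,b1} ∩ {b0,b1,b3} = {b0,b1}; idom=b1

idom(b4) = b1

Answer: b1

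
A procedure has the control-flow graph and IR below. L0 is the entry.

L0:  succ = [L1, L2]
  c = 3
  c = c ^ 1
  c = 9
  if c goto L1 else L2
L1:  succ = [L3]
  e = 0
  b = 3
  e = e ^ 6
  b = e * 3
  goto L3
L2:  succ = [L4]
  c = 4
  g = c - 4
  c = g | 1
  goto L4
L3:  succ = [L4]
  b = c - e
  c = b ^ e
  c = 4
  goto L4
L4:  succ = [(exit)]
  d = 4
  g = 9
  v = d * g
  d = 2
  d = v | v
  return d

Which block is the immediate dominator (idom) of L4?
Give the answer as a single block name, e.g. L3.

Answer: L0

Analysis:
idom tree: L1←L0 L2←L0 L3←L1 L4←L0
Dom at joins:
  L4: preds {L2,L3}: {L0,L2} ∩ {L0,L1,L3} = {L0}; idom=L0

idom(L4) = L0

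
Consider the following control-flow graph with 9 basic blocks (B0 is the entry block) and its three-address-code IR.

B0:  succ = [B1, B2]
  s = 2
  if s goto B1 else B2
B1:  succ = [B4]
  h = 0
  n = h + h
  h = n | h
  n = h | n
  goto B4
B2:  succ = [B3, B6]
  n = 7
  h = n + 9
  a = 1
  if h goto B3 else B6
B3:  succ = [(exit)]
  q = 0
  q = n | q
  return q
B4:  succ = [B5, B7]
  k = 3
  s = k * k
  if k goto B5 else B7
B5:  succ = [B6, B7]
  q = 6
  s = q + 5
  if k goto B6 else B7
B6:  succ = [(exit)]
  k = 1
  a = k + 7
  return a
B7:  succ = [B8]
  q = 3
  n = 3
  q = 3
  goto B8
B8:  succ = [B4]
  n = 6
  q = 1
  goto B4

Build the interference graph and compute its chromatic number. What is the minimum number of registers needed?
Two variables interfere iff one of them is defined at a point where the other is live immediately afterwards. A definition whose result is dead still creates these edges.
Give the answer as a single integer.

Answer: 3

Working:
Block summaries:
  B0: {s} / ∅
  B1: {h,n} / ∅
  B2: {a,h,n} / ∅
  B3: {q} / {n}
  B4: {k,s} / ∅
  B5: {q,s} / {k}
  B6: {a,k} / ∅
  B7: {n,q} / ∅
  B8: {n,q} / ∅

Liveness:
  live B0: ∅→∅
  live B1: ∅→∅
  live B2: ∅→{n}
  live B3: {n}→∅
  live B4: ∅→{k}
  live B5: {k}→∅
  live B6: ∅→∅
  live B7: ∅→∅
  live B8: ∅→∅

Interference:
  a: {h,n}
  h: {a,n}
  k: {q,s}
  n: {a,h,q}
  q: {k,n}
  s: {k}

Chromatic number:
  clique {a,h,n} ⇒ need ≥ 3
  assign a→r1 h→r2 k→r0 n→r0 q→r1 s→r1 — no edge inside a register ⇒ χ ≤ 3
  χ = 3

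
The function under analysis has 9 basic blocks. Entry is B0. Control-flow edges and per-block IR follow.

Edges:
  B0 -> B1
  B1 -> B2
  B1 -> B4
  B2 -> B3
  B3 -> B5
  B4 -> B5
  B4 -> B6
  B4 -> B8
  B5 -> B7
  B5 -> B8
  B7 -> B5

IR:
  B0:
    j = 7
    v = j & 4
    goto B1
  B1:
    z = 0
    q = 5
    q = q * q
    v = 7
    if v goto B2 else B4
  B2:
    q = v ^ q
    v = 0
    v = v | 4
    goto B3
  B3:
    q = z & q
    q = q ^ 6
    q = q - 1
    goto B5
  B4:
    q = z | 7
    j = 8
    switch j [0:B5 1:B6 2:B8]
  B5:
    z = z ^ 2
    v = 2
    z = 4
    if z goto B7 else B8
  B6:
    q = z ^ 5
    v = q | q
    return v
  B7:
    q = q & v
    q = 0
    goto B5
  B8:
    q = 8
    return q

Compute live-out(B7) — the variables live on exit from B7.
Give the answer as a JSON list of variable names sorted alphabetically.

def/use:
  B0: {j,v} / ∅
  B1: {q,v,z} / ∅
  B2: {q,v} / {q,v}
  B3: {q} / {q,z}
  B4: {j,q} / {z}
  B5: {v,z} / {z}
  B6: {q,v} / {z}
  B7: {q} / {q,v}
  B8: {q} / ∅

Backward fixpoint:
  live B0: ∅→∅
  live B1: ∅→{q,v,z}
  live B2: {q,v,z}→{q,z}
  live B3: {q,z}→{q,z}
  live B4: {z}→{q,z}
  live B5: {q,z}→{q,v,z}
  live B6: {z}→∅
  live B7: {q,v,z}→{q,z}
  live B8: ∅→∅

live-out(B7) = ["q", "z"]

Answer: ["q", "z"]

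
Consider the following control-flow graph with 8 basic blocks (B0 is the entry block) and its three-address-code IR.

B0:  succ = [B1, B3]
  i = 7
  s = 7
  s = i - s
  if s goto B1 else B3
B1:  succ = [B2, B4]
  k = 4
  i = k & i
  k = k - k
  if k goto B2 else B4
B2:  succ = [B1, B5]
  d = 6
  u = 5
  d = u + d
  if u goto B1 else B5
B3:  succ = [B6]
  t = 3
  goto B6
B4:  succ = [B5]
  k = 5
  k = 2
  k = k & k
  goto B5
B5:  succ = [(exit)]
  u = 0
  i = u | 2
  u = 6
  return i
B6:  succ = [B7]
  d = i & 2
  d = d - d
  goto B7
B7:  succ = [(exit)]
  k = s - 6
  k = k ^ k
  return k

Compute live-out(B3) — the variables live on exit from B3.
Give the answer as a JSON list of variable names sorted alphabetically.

def/use:
  B0: {i,s} / ∅
  B1: {i,k} / {i}
  B2: {d,u} / ∅
  B3: {t} / ∅
  B4: {k} / ∅
  B5: {i,u} / ∅
  B6: {d} / {i}
  B7: {k} / {s}

Liveness:
  B0 li=∅ lo={i,s}
  B1 li={i} lo={i}
  B2 li={i} lo={i}
  B3 li={i,s} lo={i,s}
  B4 li=∅ lo=∅
  B5 li=∅ lo=∅
  B6 li={i,s} lo={s}
  B7 li={s} lo=∅

live-out(B3) = ["i", "s"]

Answer: ["i", "s"]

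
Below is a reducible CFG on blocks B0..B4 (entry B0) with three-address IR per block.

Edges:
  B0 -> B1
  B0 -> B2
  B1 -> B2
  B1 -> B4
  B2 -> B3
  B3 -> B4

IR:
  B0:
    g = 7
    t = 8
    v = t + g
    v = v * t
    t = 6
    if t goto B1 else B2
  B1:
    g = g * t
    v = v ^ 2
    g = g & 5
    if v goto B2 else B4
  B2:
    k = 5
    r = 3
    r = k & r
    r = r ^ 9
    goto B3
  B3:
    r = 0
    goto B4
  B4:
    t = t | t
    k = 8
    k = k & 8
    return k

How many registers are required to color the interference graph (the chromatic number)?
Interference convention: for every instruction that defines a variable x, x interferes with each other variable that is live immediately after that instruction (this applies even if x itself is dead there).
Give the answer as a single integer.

Per-block:
  B0 def {g,t,v} use ∅
  B1 def {g,v} use {g,t,v}
  B2 def {k,r} use ∅
  B3 def {r} use ∅
  B4 def {k,t} use {t}

Backward fixpoint:
  B0: in=∅ out={g,t,v}
  B1: in={g,t,v} out={t}
  B2: in={t} out={t}
  B3: in={t} out={t}
  B4: in={t} out=∅

Interfere edges:
  g: {t,v}
  k: {r,t}
  r: {k,t}
  t: {g,k,r,v}
  v: {g,t}

Registers:
  {g,t,v} pairwise interfere (3-clique) ⇒ χ ≥ 3
  assign g→r1 k→r1 r→r2 t→r0 v→r2 — no edge inside a register ⇒ χ ≤ 3
  χ = 3

Answer: 3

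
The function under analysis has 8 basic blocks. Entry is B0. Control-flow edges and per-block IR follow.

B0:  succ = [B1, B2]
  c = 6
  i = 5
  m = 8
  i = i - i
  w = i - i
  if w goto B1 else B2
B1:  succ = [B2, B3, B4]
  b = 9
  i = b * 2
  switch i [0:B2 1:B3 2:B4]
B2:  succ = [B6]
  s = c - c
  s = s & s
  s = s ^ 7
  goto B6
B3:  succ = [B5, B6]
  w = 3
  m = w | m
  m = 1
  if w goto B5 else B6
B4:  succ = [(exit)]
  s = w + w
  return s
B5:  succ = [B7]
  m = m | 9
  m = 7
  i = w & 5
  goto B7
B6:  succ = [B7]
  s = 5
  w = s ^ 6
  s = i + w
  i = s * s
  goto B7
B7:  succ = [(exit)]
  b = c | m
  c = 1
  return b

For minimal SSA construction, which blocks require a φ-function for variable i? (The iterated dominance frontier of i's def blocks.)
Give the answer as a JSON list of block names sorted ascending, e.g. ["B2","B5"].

Answer: ["B2", "B6", "B7"]

Derivation:
idom tree: B1←B0 B2←B0 B3←B1 B4←B1 B5←B3 B6←B0 B7←B0
Dom∩ at merges:
  B2: preds {B0,B1}: {B0} ∩ {B0,B1} = {B0}; idom=B0
  B6: preds {B2,B3}: {B0,B2} ∩ {B0,B1,B3} = {B0}; idom=B0
  B7: preds {B5,B6}: {B0,B1,B3,B5} ∩ {B0,B6} = {B0}; idom=B0

DF walk-up:
  B2←B0: walk · to B0
  B2←B1: walk B1 to B0
  B6←B2: walk B2 to B0
  B6←B3: walk B3→B1 to B0
  B7←B5: walk B5→B3→B1 to B0
  B7←B6: walk B6 to B0
  B0: DF=∅
  B1: DF={B2,B6,B7}
  B2: DF={B6}
  B3: DF={B6,B7}
  B4: DF=∅
  B5: DF={B7}
  B6: DF={B7}
  B7: DF=∅

φ for i: defs {B0,B1,B5,B6}
  DF⁺ = {B2,B6,B7}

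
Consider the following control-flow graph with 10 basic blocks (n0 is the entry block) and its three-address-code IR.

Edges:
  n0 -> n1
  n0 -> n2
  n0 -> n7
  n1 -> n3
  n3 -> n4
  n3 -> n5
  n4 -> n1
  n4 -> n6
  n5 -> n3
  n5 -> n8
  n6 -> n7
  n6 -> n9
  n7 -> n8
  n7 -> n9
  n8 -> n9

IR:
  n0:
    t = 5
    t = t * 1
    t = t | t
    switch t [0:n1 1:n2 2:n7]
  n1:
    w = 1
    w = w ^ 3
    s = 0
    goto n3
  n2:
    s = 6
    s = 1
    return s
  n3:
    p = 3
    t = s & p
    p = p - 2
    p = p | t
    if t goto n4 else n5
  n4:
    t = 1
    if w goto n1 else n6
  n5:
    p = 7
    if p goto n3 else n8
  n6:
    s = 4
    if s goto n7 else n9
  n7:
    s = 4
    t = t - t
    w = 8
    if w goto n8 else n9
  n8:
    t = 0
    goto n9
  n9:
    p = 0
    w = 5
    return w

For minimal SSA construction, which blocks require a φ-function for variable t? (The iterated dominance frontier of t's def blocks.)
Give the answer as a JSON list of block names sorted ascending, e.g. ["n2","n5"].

Answer: ["n1", "n3", "n7", "n8", "n9"]

Derivation:
idom tree: n1←n0 n2←n0 n3←n1 n4←n3 n5←n3 n6←n4 n7←n0 n8←n0 n9←n0
Dom∩ at merges:
  n1: preds {n0,n4}: {n0} ∩ {n0,n1,n3,n4} = {n0}; idom=n0
  n3: preds {n1,n5}: {n0,n1} ∩ {n0,n1,n3,n5} = {n0,n1}; idom=n1
  n7: preds {n0,n6}: {n0} ∩ {n0,n1,n3,n4,n6} = {n0}; idom=n0
  n8: preds {n5,n7}: {n0,n1,n3,n5} ∩ {n0,n7} = {n0}; idom=n0
  n9: preds {n6,n7,n8}: {n0,n1,n3,n4,n6} ∩ {n0,n7} ∩ {n0,n8} = {n0}; idom=n0

DF walk-up:
  join n1 pred n0: · stop@n0
  join n1 pred n4: n4→n3→n1 stop@n0
  join n3 pred n1: · stop@n1
  join n3 pred n5: n5→n3 stop@n1
  join n7 pred n0: · stop@n0
  join n7 pred n6: n6→n4→n3→n1 stop@n0
  join n8 pred n5: n5→n3→n1 stop@n0
  join n8 pred n7: n7 stop@n0
  join n9 pred n6: n6→n4→n3→n1 stop@n0
  join n9 pred n7: n7 stop@n0
  join n9 pred n8: n8 stop@n0
  n0: DF=∅
  n1: DF={n1,n7,n8,n9}
  n2: DF=∅
  n3: DF={n1,n3,n7,n8,n9}
  n4: DF={n1,n7,n9}
  n5: DF={n3,n8}
  n6: DF={n7,n9}
  n7: DF={n8,n9}
  n8: DF={n9}
  n9: DF=∅

φ for t: defs {n0,n3,n4,n7,n8}
  DF⁺ = {n1,n3,n7,n8,n9}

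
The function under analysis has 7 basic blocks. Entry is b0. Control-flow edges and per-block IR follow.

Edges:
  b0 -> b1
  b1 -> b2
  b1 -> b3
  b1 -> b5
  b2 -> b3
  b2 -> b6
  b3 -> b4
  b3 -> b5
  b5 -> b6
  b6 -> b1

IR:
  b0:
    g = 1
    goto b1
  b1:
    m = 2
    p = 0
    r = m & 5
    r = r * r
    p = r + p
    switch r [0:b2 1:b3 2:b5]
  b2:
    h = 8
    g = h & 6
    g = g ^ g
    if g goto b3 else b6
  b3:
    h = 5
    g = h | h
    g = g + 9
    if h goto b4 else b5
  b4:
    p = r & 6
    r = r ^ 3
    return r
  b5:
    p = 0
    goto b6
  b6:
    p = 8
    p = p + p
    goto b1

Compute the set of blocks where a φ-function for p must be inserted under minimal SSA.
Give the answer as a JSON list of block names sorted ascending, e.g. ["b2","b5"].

idom tree: b1←b0 b2←b1 b3←b1 b4←b3 b5←b1 b6←b1
Dom at joins:
  b1: preds {b0,b6}: {b0} ∩ {b0,b1,b6} = {b0}; idom=b0
  b3: preds {b1,b2}: {b0,b1} ∩ {b0,b1,b2} = {b0,b1}; idom=b1
  b5: preds {b1,b3}: {b0,b1} ∩ {b0,b1,b3} = {b0,b1}; idom=b1
  b6: preds {b2,b5}: {b0,b1,b2} ∩ {b0,b1,b5} = {b0,b1}; idom=b1

DF walk-up:
  b1←b0: walk · to b0
  b1←b6: walk b6→b1 to b0
  b3←b1: walk · to b1
  b3←b2: walk b2 to b1
  b5←b1: walk · to b1
  b5←b3: walk b3 to b1
  b6←b2: walk b2 to b1
  b6←b5: walk b5 to b1
  b0: DF=∅
  b1: DF={b1}
  b2: DF={b3,b6}
  b3: DF={b5}
  b4: DF=∅
  b5: DF={b6}
  b6: DF={b1}

φ for p: defs {b1,b4,b5,b6}
  DF⁺ = {b1,b6}

Answer: ["b1", "b6"]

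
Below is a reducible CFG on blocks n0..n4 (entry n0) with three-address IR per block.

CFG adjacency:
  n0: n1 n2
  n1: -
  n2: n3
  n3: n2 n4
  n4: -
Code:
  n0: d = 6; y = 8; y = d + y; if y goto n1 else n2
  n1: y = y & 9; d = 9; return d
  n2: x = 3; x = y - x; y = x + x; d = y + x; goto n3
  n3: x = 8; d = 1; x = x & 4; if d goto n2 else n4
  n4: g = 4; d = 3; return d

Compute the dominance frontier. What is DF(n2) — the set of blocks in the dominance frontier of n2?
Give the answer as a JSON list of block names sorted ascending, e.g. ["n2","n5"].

idom tree: n1←n0 n2←n0 n3←n2 n4←n3
Dom at joins:
  n2: preds {n0,n3}: {n0} ∩ {n0,n2,n3} = {n0}; idom=n0

DF derivation:
  n2←n0: walk · to n0
  n2←n3: walk n3→n2 to n0
  n0: DF=∅
  n1: DF=∅
  n2: DF={n2}
  n3: DF={n2}
  n4: DF=∅

DF(n2) = ["n2"]

Answer: ["n2"]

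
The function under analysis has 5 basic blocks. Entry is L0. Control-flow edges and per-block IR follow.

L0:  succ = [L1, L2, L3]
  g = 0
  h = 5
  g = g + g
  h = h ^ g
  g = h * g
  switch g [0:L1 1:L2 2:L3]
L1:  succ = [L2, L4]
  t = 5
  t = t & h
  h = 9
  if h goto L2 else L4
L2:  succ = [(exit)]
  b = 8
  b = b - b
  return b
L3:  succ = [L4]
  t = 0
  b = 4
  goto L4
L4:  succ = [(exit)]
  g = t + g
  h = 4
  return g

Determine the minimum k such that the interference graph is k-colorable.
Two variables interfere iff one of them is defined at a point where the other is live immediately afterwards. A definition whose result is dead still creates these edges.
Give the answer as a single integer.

Answer: 3

Analysis:
def/use:
  L0: def={g,h} ue=∅
  L1: def={h,t} ue={h}
  L2: def={b} ue=∅
  L3: def={b,t} ue=∅
  L4: def={g,h} ue={g,t}

Liveness:
  L0 li=∅ lo={g,h}
  L1 li={g,h} lo={g,t}
  L2 li=∅ lo=∅
  L3 li={g} lo={g,t}
  L4 li={g,t} lo=∅

Interference:
  b: {g,t}
  g: {b,h,t}
  h: {g,t}
  t: {b,g,h}

Registers:
  clique {b,g,t} ⇒ need ≥ 3
  assign b→R2 g→R0 h→R2 t→R1 — no edge inside a register ⇒ χ ≤ 3
  χ = 3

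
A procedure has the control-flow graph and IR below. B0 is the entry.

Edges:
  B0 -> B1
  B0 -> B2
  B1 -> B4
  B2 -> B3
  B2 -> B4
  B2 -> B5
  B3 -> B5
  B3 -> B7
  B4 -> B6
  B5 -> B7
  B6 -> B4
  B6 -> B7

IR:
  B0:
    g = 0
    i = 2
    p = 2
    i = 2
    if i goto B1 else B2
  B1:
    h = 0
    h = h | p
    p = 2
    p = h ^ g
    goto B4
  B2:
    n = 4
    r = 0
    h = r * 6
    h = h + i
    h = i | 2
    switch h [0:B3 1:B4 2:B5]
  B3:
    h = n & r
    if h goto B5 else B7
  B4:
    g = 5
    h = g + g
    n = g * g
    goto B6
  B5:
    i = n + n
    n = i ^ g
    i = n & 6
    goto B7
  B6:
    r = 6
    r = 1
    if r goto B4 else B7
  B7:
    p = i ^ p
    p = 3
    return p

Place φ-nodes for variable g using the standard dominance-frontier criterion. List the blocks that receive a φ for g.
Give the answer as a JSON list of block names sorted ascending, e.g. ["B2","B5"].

idom tree: B1←B0 B2←B0 B3←B2 B4←B0 B5←B2 B6←B4 B7←B0
Dom at joins:
  B4: preds {B1,B2,B6}: {B0,B1} ∩ {B0,B2} ∩ {B0,B4,B6} = {B0}; idom=B0
  B5: preds {B2,B3}: {B0,B2} ∩ {B0,B2,B3} = {B0,B2}; idom=B2
  B7: preds {B3,B5,B6}: {B0,B2,B3} ∩ {B0,B2,B5} ∩ {B0,B4,B6} = {B0}; idom=B0

Frontier:
  join B4 pred B1: B1 stop@B0
  join B4 pred B2: B2 stop@B0
  join B4 pred B6: B6→B4 stop@B0
  join B5 pred B2: · stop@B2
  join B5 pred B3: B3 stop@B2
  join B7 pred B3: B3→B2 stop@B0
  join B7 pred B5: B5→B2 stop@B0
  join B7 pred B6: B6→B4 stop@B0
  B0 → ∅
  B1 → {B4}
  B2 → {B4,B7}
  B3 → {B5,B7}
  B4 → {B4,B7}
  B5 → {B7}
  B6 → {B4,B7}
  B7 → ∅

φ for g: defs {B0,B4}
  DF⁺ = {B4,B7}

Answer: ["B4", "B7"]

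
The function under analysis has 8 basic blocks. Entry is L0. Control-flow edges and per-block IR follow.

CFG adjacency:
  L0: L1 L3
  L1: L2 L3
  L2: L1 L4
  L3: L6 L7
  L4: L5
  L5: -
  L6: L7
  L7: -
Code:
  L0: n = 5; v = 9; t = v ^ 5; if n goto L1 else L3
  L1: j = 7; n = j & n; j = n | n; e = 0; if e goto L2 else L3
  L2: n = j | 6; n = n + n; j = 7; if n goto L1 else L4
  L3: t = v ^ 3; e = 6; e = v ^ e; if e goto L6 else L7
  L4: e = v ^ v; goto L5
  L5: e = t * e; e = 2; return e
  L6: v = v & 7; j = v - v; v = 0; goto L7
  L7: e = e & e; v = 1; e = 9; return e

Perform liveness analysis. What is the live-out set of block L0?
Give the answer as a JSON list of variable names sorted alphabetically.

Answer: ["n", "t", "v"]

Analysis:
def/use:
  L0 def {n,t,v} use ∅
  L1 def {e,j,n} use {n}
  L2 def {j,n} use {j}
  L3 def {e,t} use {v}
  L4 def {e} use {v}
  L5 def {e} use {e,t}
  L6 def {j,v} use {v}
  L7 def {e,v} use {e}

Live sets:
  live L0: ∅→{n,t,v}
  live L1: {n,t,v}→{j,t,v}
  live L2: {j,t,v}→{n,t,v}
  live L3: {v}→{e,v}
  live L4: {t,v}→{e,t}
  live L5: {e,t}→∅
  live L6: {e,v}→{e}
  live L7: {e}→∅

live-out(L0) = ["n", "t", "v"]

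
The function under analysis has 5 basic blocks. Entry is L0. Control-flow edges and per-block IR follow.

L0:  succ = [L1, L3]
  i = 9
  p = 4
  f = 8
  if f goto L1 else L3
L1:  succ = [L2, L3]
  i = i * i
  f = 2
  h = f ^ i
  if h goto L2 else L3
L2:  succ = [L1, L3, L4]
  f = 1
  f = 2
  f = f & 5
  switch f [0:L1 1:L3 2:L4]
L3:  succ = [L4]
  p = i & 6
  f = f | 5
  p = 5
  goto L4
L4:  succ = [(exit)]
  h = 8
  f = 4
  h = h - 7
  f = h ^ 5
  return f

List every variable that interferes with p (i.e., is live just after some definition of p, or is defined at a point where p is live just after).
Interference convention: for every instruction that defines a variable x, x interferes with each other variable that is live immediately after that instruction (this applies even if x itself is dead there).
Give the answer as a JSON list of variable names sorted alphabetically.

Answer: ["f", "i"]

Derivation:
Block summaries:
  L0: def={f,i,p} ue=∅
  L1: def={f,h,i} ue={i}
  L2: def={f} ue=∅
  L3: def={f,p} ue={f,i}
  L4: def={f,h} ue=∅

Liveness:
  live L0: ∅→{f,i}
  live L1: {i}→{f,i}
  live L2: {i}→{f,i}
  live L3: {f,i}→∅
  live L4: ∅→∅

Interference:
  f: {h,i,p}
  h: {f,i}
  i: {f,h,p}
  p: {f,i}

N(p) = ["f", "i"]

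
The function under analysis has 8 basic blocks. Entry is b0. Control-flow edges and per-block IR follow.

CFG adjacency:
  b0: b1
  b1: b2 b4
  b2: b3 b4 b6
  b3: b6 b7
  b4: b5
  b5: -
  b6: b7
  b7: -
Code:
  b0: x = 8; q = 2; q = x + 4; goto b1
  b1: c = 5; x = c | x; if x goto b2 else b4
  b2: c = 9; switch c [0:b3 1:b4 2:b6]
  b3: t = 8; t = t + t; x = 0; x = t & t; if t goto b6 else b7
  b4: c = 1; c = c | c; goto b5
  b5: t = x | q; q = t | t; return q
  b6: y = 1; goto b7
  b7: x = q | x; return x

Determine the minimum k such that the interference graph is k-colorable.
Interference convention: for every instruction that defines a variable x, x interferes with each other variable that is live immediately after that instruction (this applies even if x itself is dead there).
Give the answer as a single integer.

Answer: 3

Analysis:
Per-block:
  b0: def={q,x} ue=∅
  b1: def={c,x} ue={x}
  b2: def={c} ue=∅
  b3: def={t,x} ue=∅
  b4: def={c} ue=∅
  b5: def={q,t} ue={q,x}
  b6: def={y} ue=∅
  b7: def={x} ue={q,x}

Backward fixpoint:
  b0: in=∅ out={q,x}
  b1: in={q,x} out={q,x}
  b2: in={q,x} out={q,x}
  b3: in={q} out={q,x}
  b4: in={q,x} out={q,x}
  b5: in={q,x} out=∅
  b6: in={q,x} out={q,x}
  b7: in={q,x} out=∅

Interfere edges:
  c — {q,x}
  q — {c,t,x,y}
  t — {q,x}
  x — {c,q,t,y}
  y — {q,x}

Colouring:
  clique {c,q,x} ⇒ need ≥ 3
  assign c→c2 q→c0 t→c2 x→c1 y→c2 — no edge inside a register ⇒ χ ≤ 3
  χ = 3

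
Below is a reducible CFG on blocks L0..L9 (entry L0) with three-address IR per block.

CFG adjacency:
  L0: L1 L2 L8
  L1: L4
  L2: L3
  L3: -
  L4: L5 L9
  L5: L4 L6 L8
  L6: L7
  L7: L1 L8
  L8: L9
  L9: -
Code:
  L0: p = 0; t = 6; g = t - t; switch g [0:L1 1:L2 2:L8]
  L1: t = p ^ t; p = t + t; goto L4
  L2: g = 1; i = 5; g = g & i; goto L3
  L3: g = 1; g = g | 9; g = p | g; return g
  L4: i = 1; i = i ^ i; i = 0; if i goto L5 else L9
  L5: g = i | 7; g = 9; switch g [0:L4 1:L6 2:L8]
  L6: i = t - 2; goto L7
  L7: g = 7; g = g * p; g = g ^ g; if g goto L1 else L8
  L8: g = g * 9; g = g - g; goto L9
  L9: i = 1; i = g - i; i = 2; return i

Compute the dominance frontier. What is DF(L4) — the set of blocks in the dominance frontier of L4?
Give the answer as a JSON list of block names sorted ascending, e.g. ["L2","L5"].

idom tree: L1←L0 L2←L0 L3←L2 L4←L1 L5←L4 L6←L5 L7←L6 L8←L0 L9←L0
Dom at joins:
  L1: preds {L0,L7}: {L0} ∩ {L0,L1,L4,L5,L6,L7} = {L0}; idom=L0
  L4: preds {L1,L5}: {L0,L1} ∩ {L0,L1,L4,L5} = {L0,L1}; idom=L1
  L8: preds {L0,L5,L7}: {L0} ∩ {L0,L1,L4,L5} ∩ {L0,L1,L4,L5,L6,L7} = {L0}; idom=L0
  L9: preds {L4,L8}: {L0,L1,L4} ∩ {L0,L8} = {L0}; idom=L0

DF walk-up:
  L1←L0: walk · to L0
  L1←L7: walk L7→L6→L5→L4→L1 to L0
  L4←L1: walk · to L1
  L4←L5: walk L5→L4 to L1
  L8←L0: walk · to L0
  L8←L5: walk L5→L4→L1 to L0
  L8←L7: walk L7→L6→L5→L4→L1 to L0
  L9←L4: walk L4→L1 to L0
  L9←L8: walk L8 to L0
  DF(L0)=∅
  DF(L1)={L1,L8,L9}
  DF(L2)=∅
  DF(L3)=∅
  DF(L4)={L1,L4,L8,L9}
  DF(L5)={L1,L4,L8}
  DF(L6)={L1,L8}
  DF(L7)={L1,L8}
  DF(L8)={L9}
  DF(L9)=∅

DF(L4) = ["L1", "L4", "L8", "L9"]

Answer: ["L1", "L4", "L8", "L9"]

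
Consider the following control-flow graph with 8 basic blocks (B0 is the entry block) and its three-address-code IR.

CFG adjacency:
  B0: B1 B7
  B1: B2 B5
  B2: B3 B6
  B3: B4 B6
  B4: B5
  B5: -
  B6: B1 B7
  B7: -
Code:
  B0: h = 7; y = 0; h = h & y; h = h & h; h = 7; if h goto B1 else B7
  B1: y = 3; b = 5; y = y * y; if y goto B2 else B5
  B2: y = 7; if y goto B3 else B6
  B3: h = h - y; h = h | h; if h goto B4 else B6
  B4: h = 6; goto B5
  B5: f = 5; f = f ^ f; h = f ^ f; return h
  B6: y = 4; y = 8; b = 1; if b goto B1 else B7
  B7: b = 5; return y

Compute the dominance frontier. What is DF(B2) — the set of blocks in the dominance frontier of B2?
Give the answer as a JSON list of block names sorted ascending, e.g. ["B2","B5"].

Answer: ["B1", "B5", "B7"]

Analysis:
idom tree: B1←B0 B2←B1 B3←B2 B4←B3 B5←B1 B6←B2 B7←B0
Join-block Dom:
  B1: preds {B0,B6}: {B0} ∩ {B0,B1,B2,B6} = {B0}; idom=B0
  B5: preds {B1,B4}: {B0,B1} ∩ {B0,B1,B2,B3,B4} = {B0,B1}; idom=B1
  B6: preds {B2,B3}: {B0,B1,B2} ∩ {B0,B1,B2,B3} = {B0,B1,B2}; idom=B2
  B7: preds {B0,B6}: {B0} ∩ {B0,B1,B2,B6} = {B0}; idom=B0

DF derivation:
  B1←B0: walk · to B0
  B1←B6: walk B6→B2→B1 to B0
  B5←B1: walk · to B1
  B5←B4: walk B4→B3→B2 to B1
  B6←B2: walk · to B2
  B6←B3: walk B3 to B2
  B7←B0: walk · to B0
  B7←B6: walk B6→B2→B1 to B0
  B0: DF=∅
  B1: DF={B1,B7}
  B2: DF={B1,B5,B7}
  B3: DF={B5,B6}
  B4: DF={B5}
  B5: DF=∅
  B6: DF={B1,B7}
  B7: DF=∅

DF(B2) = ["B1", "B5", "B7"]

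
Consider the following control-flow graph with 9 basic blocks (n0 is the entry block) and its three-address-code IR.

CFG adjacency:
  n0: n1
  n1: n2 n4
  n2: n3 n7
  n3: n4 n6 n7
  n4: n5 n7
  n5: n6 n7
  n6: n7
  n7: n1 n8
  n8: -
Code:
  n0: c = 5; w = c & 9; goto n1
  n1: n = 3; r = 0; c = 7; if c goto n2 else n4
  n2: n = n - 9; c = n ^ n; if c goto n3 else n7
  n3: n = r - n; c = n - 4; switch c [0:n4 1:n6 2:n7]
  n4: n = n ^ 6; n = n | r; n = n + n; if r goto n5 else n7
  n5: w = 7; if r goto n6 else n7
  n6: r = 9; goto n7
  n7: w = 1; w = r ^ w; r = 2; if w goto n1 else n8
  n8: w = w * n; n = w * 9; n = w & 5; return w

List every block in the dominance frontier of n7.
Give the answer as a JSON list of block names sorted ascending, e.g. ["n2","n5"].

idom tree: n1←n0 n2←n1 n3←n2 n4←n1 n5←n4 n6←n1 n7←n1 n8←n7
Dom at joins:
  n1: preds {n0,n7}: {n0} ∩ {n0,n1,n7} = {n0}; idom=n0
  n4: preds {n1,n3}: {n0,n1} ∩ {n0,n1,n2,n3} = {n0,n1}; idom=n1
  n6: preds {n3,n5}: {n0,n1,n2,n3} ∩ {n0,n1,n4,n5} = {n0,n1}; idom=n1
  n7: preds {n2,n3,n4,n5,n6}: {n0,n1,n2} ∩ {n0,n1,n2,n3} ∩ {n0,n1,n4} ∩ {n0,n1,n4,n5} ∩ {n0,n1,n6} = {n0,n1}; idom=n1

Frontier:
  join n1 pred n0: · stop@n0
  join n1 pred n7: n7→n1 stop@n0
  join n4 pred n1: · stop@n1
  join n4 pred n3: n3→n2 stop@n1
  join n6 pred n3: n3→n2 stop@n1
  join n6 pred n5: n5→n4 stop@n1
  join n7 pred n2: n2 stop@n1
  join n7 pred n3: n3→n2 stop@n1
  join n7 pred n4: n4 stop@n1
  join n7 pred n5: n5→n4 stop@n1
  join n7 pred n6: n6 stop@n1
  DF(n0)=∅
  DF(n1)={n1}
  DF(n2)={n4,n6,n7}
  DF(n3)={n4,n6,n7}
  DF(n4)={n6,n7}
  DF(n5)={n6,n7}
  DF(n6)={n7}
  DF(n7)={n1}
  DF(n8)=∅

DF(n7) = ["n1"]

Answer: ["n1"]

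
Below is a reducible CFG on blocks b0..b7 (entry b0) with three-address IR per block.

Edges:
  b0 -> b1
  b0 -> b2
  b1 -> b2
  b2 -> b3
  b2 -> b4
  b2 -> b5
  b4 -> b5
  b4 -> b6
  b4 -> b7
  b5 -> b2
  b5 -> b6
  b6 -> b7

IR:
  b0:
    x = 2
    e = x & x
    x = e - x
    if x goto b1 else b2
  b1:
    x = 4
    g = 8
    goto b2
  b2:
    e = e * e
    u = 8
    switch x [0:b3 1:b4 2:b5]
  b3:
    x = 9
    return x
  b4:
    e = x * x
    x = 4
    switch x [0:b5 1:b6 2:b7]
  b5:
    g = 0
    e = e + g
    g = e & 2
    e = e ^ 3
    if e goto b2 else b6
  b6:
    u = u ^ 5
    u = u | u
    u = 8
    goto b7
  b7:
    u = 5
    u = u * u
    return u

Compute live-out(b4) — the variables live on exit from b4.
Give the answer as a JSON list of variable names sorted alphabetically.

Block summaries:
  b0: def={e,x} ue=∅
  b1: def={g,x} ue=∅
  b2: def={e,u} ue={e,x}
  b3: def={x} ue=∅
  b4: def={e,x} ue={x}
  b5: def={e,g} ue={e}
  b6: def={u} ue={u}
  b7: def={u} ue=∅

Live sets:
  b0: in=∅ out={e,x}
  b1: in={e} out={e,x}
  b2: in={e,x} out={e,u,x}
  b3: in=∅ out=∅
  b4: in={u,x} out={e,u,x}
  b5: in={e,u,x} out={e,u,x}
  b6: in={u} out=∅
  b7: in=∅ out=∅

live-out(b4) = ["e", "u", "x"]

Answer: ["e", "u", "x"]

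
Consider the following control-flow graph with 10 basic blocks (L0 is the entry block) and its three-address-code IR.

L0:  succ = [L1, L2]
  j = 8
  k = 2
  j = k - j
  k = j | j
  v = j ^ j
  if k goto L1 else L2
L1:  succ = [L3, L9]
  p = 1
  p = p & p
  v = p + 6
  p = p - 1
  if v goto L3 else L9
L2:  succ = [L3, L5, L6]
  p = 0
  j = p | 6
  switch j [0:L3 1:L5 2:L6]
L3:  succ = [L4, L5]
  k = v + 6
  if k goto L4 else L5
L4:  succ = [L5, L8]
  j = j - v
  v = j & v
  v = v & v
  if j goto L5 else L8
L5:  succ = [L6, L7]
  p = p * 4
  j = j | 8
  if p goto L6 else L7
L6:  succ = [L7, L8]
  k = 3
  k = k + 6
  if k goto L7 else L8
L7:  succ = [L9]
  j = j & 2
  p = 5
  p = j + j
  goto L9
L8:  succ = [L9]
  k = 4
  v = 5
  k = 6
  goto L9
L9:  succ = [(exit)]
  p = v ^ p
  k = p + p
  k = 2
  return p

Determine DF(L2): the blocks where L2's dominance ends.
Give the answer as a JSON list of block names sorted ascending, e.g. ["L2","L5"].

Answer: ["L3", "L5", "L6"]

Derivation:
idom tree: L1←L0 L2←L0 L3←L0 L4←L3 L5←L0 L6←L0 L7←L0 L8←L0 L9←L0
Dom at joins:
  L3: preds {L1,L2}: {L0,L1} ∩ {L0,L2} = {L0}; idom=L0
  L5: preds {L2,L3,L4}: {L0,L2} ∩ {L0,L3} ∩ {L0,L3,L4} = {L0}; idom=L0
  L6: preds {L2,L5}: {L0,L2} ∩ {L0,L5} = {L0}; idom=L0
  L7: preds {L5,L6}: {L0,L5} ∩ {L0,L6} = {L0}; idom=L0
  L8: preds {L4,L6}: {L0,L3,L4} ∩ {L0,L6} = {L0}; idom=L0
  L9: preds {L1,L7,L8}: {L0,L1} ∩ {L0,L7} ∩ {L0,L8} = {L0}; idom=L0

DF walk-up:
  L3←L1: walk L1 to L0
  L3←L2: walk L2 to L0
  L5←L2: walk L2 to L0
  L5←L3: walk L3 to L0
  L5←L4: walk L4→L3 to L0
  L6←L2: walk L2 to L0
  L6←L5: walk L5 to L0
  L7←L5: walk L5 to L0
  L7←L6: walk L6 to L0
  L8←L4: walk L4→L3 to L0
  L8←L6: walk L6 to L0
  L9←L1: walk L1 to L0
  L9←L7: walk L7 to L0
  L9←L8: walk L8 to L0
  L0: DF=∅
  L1: DF={L3,L9}
  L2: DF={L3,L5,L6}
  L3: DF={L5,L8}
  L4: DF={L5,L8}
  L5: DF={L6,L7}
  L6: DF={L7,L8}
  L7: DF={L9}
  L8: DF={L9}
  L9: DF=∅

DF(L2) = ["L3", "L5", "L6"]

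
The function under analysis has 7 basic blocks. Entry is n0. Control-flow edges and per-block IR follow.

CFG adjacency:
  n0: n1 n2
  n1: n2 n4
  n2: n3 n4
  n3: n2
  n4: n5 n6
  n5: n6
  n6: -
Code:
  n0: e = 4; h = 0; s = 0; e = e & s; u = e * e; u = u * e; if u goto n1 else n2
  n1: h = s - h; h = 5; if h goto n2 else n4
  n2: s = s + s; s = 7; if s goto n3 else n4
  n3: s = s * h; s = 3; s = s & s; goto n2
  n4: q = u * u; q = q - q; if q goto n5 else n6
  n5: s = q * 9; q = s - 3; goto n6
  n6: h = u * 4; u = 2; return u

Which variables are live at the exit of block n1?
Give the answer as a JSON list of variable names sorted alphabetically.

Answer: ["h", "s", "u"]

Analysis:
def/use:
  n0 def {e,h,s,u} use ∅
  n1 def {h} use {h,s}
  n2 def {s} use {s}
  n3 def {s} use {h,s}
  n4 def {q} use {u}
  n5 def {q,s} use {q}
  n6 def {h,u} use {u}

Live sets:
  n0: in=∅ out={h,s,u}
  n1: in={h,s,u} out={h,s,u}
  n2: in={h,s,u} out={h,s,u}
  n3: in={h,s,u} out={h,s,u}
  n4: in={u} out={q,u}
  n5: in={q,u} out={u}
  n6: in={u} out=∅

live-out(n1) = ["h", "s", "u"]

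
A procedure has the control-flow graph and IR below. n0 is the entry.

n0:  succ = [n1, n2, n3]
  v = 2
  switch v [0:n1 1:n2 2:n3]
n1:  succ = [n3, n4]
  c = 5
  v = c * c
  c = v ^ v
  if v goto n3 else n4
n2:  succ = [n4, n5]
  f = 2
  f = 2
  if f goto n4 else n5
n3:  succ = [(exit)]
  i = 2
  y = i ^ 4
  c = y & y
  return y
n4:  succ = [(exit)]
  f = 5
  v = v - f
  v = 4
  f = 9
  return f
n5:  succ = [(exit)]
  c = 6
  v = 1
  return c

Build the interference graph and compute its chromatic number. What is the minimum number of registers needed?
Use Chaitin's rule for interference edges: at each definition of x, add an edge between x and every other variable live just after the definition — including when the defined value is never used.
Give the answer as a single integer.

def/use:
  n0 def {v} use ∅
  n1 def {c,v} use ∅
  n2 def {f} use ∅
  n3 def {c,i,y} use ∅
  n4 def {f,v} use {v}
  n5 def {c,v} use ∅

Live sets:
  n0 li=∅ lo={v}
  n1 li=∅ lo={v}
  n2 li={v} lo={v}
  n3 li=∅ lo=∅
  n4 li={v} lo=∅
  n5 li=∅ lo=∅

Conflict graph:
  c: {v,y}
  f: {v}
  i: ∅
  v: {c,f}
  y: {c}

Colouring:
  lower bound: {c,v} mutually conflict ⇒ χ ≥ 2
  assign c→r0 f→r0 i→r0 v→r1 y→r1 — no edge inside a register ⇒ χ ≤ 2
  χ = 2

Answer: 2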